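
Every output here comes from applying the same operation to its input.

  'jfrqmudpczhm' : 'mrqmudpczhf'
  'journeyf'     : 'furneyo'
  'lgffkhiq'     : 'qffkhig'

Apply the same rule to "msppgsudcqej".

What's happening: delete the first character, then swap the first and last characters.
On "msppgsudcqej" that produces "jppgsudcqes".
(Check on "lgffkhiq": → "gffkhiq" → "qffkhig" ✓)

jppgsudcqes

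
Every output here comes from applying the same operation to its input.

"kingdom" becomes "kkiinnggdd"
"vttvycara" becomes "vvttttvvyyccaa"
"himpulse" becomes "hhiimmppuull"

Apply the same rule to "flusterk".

Rule — delete the last 2 characters, then double every character.
On "flusterk": the first step gives "fluste", and the second then gives "fflluussttee".

fflluussttee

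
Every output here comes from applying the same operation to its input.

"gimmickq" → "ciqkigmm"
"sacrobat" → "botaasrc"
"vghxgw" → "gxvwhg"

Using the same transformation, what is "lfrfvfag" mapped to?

In each case the input is transformed by: swap the front and back halves of the string, then swap each adjacent pair of characters (1↔2, 3↔4, ...).
Applying that to "lfrfvfag" gives "fvgaflfr".
(Check on "gimmickq": → "ickqgimm" → "ciqkigmm" ✓)

fvgaflfr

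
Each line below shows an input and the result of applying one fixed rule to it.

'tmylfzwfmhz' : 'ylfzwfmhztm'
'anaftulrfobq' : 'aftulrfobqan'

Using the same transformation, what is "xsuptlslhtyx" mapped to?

uptlslhtyxxs

The rule is to move the first 2 characters to the end (rotate left by 2).
Applying that to "xsuptlslhtyx" gives "uptlslhtyxxs".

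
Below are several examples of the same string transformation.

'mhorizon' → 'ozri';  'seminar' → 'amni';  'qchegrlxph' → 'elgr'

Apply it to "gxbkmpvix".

vkpm

Rule — take characters alternately from the front and the back (1st, last, 2nd, 2nd-last, ...), then keep only the last 4 characters.
So "gxbkmpvix" becomes "vkpm".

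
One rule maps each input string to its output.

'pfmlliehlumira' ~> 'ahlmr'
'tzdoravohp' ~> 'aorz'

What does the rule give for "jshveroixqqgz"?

The pattern: sort the characters into alphabetical order, then keep one character in every 3, starting at position 1 (positions 1st, 4th, 7th, ...).
Applying both steps to "jshveroixqqgz": "eghijoqqrsvxz", then "eiqsz".

eiqsz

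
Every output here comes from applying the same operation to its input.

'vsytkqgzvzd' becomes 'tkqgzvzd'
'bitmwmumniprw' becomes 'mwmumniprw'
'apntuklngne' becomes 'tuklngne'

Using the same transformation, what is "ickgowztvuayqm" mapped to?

gowztvuayqm

In each case the input is transformed by: delete the first 3 characters.
Applying that to "ickgowztvuayqm" gives "gowztvuayqm".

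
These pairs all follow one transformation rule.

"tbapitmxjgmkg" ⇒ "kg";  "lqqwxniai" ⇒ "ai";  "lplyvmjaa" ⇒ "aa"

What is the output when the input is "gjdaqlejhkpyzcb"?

The pattern: keep only the last 2 characters.
On "gjdaqlejhkpyzcb" that produces "cb".

cb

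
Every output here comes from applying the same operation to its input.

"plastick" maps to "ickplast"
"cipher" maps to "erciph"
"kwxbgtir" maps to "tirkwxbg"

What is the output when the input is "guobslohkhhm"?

hkhhmguobslo

The rule is to swap the front and back halves of the string, then move the first character to the end.
Working it through for "guobslohkhhm": intermediate "ohkhhmguobsl", final "hkhhmguobslo".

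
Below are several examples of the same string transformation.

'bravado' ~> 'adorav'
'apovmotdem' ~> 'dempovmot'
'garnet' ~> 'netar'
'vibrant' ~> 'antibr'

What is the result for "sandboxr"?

oxrandb

The transformation: delete the first character, then move the last 3 characters to the front (rotate right by 3).
"sandboxr" → "andboxr" → "oxrandb".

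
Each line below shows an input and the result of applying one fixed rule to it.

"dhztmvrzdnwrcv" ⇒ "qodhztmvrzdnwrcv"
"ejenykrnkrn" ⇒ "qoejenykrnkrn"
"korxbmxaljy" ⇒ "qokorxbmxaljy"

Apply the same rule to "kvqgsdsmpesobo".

qokvqgsdsmpesobo

Rule — prepend "qo".
On "kvqgsdsmpesobo" that produces "qokvqgsdsmpesobo".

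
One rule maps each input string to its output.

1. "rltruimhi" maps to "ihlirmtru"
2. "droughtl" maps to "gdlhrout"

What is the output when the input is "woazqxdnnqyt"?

dannqotqxwzy

The rule is to sort the characters into alphabetical order, then swap each adjacent pair of characters (1↔2, 3↔4, ...).
Doing the same to "woazqxdnnqyt": "dannqotqxwzy".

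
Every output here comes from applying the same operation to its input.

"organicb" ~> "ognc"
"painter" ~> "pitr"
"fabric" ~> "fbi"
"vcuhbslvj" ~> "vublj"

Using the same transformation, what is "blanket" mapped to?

Looking at the pairs, the operation is to keep every other character starting from the first (positions 1st, 3rd, 5th, ...).
On "blanket" that produces "bakt".

bakt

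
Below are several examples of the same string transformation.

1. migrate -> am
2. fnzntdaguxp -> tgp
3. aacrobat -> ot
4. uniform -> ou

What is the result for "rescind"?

In each case the input is transformed by: move the first 2 characters to the end (rotate left by 2), then keep one character in every 3, starting at position 3 (positions 3rd, 6th, 9th, ...).
Starting from "rescind": after the first operation, "scindre"; after the second, "ir".
(Check on "uniform": → "iformun" → "ou" ✓)

ir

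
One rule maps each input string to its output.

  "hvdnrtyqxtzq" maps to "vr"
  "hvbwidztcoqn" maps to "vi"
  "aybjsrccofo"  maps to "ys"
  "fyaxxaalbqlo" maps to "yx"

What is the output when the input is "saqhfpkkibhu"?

af

The transformation: keep one character in every 3, starting at position 2 (positions 2nd, 5th, 8th, ...), then keep only the first 2 characters.
Doing the same to "saqhfpkkibhu": "af".
(Check on "hvbwidztcoqn": → "vitq" → "vi" ✓)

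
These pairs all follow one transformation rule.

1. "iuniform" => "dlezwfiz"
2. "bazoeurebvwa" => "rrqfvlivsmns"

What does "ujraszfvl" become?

cairjqwml

Looking at the pairs, the operation is to swap the first and last characters, then shift every letter 9 places backward in the alphabet (wrapping around).
For "ujraszfvl" the result is "cairjqwml".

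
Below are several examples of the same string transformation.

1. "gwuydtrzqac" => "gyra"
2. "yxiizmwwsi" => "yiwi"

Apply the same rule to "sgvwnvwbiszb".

What's happening: keep one character in every 3, starting at position 1 (positions 1st, 4th, 7th, ...).
On "sgvwnvwbiszb" that produces "swws".

swws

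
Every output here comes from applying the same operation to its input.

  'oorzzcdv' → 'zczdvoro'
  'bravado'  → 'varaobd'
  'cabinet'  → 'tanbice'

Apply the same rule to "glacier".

The pattern: sort the characters into reverse alphabetical order, then take characters alternately from the front and the back (1st, last, 2nd, 2nd-last, ...).
"glacier" → "rligeca" → "ralcieg".

ralcieg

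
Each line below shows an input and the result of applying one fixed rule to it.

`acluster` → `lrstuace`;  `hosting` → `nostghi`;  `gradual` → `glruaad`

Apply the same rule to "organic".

inoracg

The rule is to sort the characters into alphabetical order, then move the first 3 characters to the end (rotate left by 3).
Working it through for "organic": intermediate "acginor", final "inoracg".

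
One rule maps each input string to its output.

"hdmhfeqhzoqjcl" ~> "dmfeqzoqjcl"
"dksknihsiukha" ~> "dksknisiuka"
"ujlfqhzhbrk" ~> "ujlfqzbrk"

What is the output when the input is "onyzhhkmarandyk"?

onyzkmarandyk

The transformation: remove every "h".
Doing the same to "onyzhhkmarandyk": "onyzkmarandyk".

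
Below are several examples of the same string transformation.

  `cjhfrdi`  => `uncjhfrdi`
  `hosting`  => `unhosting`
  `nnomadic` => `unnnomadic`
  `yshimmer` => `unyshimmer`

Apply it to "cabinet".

Each output is the input with this applied: prepend "un".
Doing the same to "cabinet": "uncabinet".

uncabinet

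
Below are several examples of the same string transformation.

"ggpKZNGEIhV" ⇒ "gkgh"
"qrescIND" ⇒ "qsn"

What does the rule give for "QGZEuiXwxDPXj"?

qexdj

Looking at the pairs, the operation is to keep one character in every 3, starting at position 1 (positions 1st, 4th, 7th, ...), then convert every letter to lowercase.
On "QGZEuiXwxDPXj" that produces "qexdj".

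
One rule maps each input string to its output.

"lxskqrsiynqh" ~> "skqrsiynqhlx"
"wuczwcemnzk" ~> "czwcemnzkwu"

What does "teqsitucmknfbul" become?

Looking at the pairs, the operation is to move the first 2 characters to the end (rotate left by 2).
Applying that to "teqsitucmknfbul" gives "qsitucmknfbulte".

qsitucmknfbulte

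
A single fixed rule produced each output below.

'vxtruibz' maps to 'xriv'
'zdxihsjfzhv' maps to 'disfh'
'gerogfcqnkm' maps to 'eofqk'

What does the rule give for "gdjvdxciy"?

dvxi

Rule — swap the first and last characters, then keep every other character starting from the second (positions 2nd, 4th, 6th, ...).
"gdjvdxciy" → "dvxi".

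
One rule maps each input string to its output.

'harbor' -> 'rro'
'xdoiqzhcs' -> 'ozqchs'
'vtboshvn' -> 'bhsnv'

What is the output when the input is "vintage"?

In each case the input is transformed by: swap each adjacent pair of characters (1↔2, 3↔4, ...), then delete the first 3 characters.
On "vintage" that produces "ngae".
(Check on "harbor": → "ahbrro" → "rro" ✓)

ngae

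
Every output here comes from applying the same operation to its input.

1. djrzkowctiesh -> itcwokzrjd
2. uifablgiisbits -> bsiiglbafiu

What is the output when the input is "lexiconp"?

The transformation: delete the last 3 characters, then reverse the string.
"lexiconp" → "lexic" → "cixel".

cixel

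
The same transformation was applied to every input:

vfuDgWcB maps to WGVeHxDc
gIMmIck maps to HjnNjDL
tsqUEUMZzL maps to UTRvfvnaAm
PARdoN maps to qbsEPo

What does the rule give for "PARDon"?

Looking at the pairs, the operation is to flip the case of every letter, then shift every letter 1 place forward in the alphabet (wrapping around).
Starting from "PARDon": after the first operation, "pardON"; after the second, "qbsePO".

qbsePO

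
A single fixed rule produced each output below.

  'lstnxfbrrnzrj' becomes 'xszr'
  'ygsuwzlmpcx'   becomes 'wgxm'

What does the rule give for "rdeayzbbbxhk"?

ydhb

Rule — keep one character in every 3, starting at position 2 (positions 2nd, 5th, 8th, ...), then swap each adjacent pair of characters (1↔2, 3↔4, ...).
On "rdeayzbbbxhk": the first step gives "dybh", and the second then gives "ydhb".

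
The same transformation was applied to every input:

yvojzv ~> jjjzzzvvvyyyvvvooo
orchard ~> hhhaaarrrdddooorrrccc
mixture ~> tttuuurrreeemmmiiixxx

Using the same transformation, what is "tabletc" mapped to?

Looking at the pairs, the operation is to move the first 3 characters to the end (rotate left by 3), then repeat every character 3 times.
Starting from "tabletc": after the first operation, "letctab"; after the second, "llleeetttccctttaaabbb".
(Check on "yvojzv": → "jzvyvo" → "jjjzzzvvvyyyvvvooo" ✓)

llleeetttccctttaaabbb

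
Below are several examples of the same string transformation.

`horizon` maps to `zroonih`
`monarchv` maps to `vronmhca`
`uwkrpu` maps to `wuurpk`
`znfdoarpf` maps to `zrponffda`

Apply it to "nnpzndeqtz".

zztqpnnned

In each case the input is transformed by: sort the characters into reverse alphabetical order.
So "nnpzndeqtz" becomes "zztqpnnned".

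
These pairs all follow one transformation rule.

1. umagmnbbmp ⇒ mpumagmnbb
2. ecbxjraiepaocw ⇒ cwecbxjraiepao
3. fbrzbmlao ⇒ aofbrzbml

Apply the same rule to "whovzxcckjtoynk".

The transformation: move the last 2 characters to the front (rotate right by 2).
Applying that to "whovzxcckjtoynk" gives "nkwhovzxcckjtoy".

nkwhovzxcckjtoy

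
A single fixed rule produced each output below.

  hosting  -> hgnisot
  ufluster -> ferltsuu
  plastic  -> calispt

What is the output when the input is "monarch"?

What's happening: sort the characters into alphabetical order, then swap each adjacent pair of characters (1↔2, 3↔4, ...).
On "monarch": the first step gives "achmnor", and the second then gives "camhonr".
(Check on "plastic": → "acilpst" → "calispt" ✓)

camhonr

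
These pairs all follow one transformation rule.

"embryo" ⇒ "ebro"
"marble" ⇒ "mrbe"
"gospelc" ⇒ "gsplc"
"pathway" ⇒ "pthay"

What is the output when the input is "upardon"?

uaron

What's happening: double every character, then keep one character in every 3, starting at position 2 (positions 2nd, 5th, 8th, ...).
Doing the same to "upardon": "uaron".
(Check on "gospelc": → "ggoossppeellcc" → "gsplc" ✓)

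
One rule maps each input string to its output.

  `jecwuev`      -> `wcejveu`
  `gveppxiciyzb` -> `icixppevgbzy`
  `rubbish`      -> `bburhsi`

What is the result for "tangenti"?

egnatitn

What's happening: reverse the string, then move the first 3 characters to the end (rotate left by 3).
"tangenti" → "itnegnat" → "egnatitn".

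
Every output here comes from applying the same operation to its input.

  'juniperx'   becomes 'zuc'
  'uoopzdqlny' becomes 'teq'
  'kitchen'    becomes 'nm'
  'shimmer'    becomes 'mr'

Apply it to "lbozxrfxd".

In each case the input is transformed by: keep one character in every 3, starting at position 2 (positions 2nd, 5th, 8th, ...), then shift every letter 5 places forward in the alphabet (wrapping around).
Applying both steps to "lbozxrfxd": "bxx", then "gcc".

gcc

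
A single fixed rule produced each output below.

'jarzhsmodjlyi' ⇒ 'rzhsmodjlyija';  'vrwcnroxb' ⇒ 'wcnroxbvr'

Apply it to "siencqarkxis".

encqarkxissi

Looking at the pairs, the operation is to move the first 2 characters to the end (rotate left by 2).
For "siencqarkxis" the result is "encqarkxissi".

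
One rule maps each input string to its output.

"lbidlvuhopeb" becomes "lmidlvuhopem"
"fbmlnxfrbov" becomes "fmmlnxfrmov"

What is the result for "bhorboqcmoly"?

What's happening: replace every "b" with "m".
Doing the same to "bhorboqcmoly": "mhormoqcmoly".

mhormoqcmoly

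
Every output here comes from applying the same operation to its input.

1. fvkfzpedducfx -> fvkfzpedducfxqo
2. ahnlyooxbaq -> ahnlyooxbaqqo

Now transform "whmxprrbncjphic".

The rule is to append "qo".
So "whmxprrbncjphic" becomes "whmxprrbncjphicqo".

whmxprrbncjphicqo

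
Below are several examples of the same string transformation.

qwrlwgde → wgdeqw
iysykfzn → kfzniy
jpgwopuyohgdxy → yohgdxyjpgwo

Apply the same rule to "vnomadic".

Looking at the pairs, the operation is to swap the front and back halves of the string, then delete the last 2 characters.
"vnomadic" → "adicvnom" → "adicvn".

adicvn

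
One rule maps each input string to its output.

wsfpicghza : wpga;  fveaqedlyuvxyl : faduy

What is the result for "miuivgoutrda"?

The pattern: keep one character in every 3, starting at position 1 (positions 1st, 4th, 7th, ...).
On "miuivgoutrda" that produces "mior".

mior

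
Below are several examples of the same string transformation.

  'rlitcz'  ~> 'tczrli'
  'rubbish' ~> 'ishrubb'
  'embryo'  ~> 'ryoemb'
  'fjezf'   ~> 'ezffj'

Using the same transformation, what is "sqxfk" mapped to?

Looking at the pairs, the operation is to move the last 3 characters to the front (rotate right by 3).
So "sqxfk" becomes "xfksq".

xfksq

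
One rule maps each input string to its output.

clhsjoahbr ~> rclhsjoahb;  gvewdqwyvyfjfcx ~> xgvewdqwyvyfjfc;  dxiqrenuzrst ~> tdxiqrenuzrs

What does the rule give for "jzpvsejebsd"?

In each case the input is transformed by: move the last character to the front.
"jzpvsejebsd" → "djzpvsejebs".

djzpvsejebs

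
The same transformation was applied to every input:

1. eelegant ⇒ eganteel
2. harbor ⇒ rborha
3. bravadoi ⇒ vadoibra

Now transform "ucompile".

mpileuco

Each output is the input with this applied: swap the front and back halves of the string, then move the last character to the front.
"ucompile" → "pileucom" → "mpileuco".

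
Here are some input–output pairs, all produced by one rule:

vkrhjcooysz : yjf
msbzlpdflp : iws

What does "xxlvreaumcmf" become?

Looking at the pairs, the operation is to shift every letter 7 places forward in the alphabet (wrapping around), then keep one character in every 3, starting at position 3 (positions 3rd, 6th, 9th, ...).
Applying that to "xxlvreaumcmf" gives "sltm".

sltm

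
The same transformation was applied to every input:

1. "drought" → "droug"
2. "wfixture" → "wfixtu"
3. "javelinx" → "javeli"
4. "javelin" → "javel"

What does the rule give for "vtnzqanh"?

vtnzqa

Looking at the pairs, the operation is to delete the last 2 characters.
So "vtnzqanh" becomes "vtnzqa".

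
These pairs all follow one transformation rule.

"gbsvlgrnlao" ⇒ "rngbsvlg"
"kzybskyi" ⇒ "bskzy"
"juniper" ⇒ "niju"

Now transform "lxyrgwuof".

What's happening: delete the last 3 characters, then move the last 2 characters to the front (rotate right by 2).
For "lxyrgwuof", step one produces "lxyrgw"; step two turns that into "gwlxyr".

gwlxyr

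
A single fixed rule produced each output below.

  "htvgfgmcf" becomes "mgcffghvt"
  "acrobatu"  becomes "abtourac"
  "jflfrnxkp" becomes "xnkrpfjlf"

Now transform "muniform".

ofrimnmu

The pattern: move the last 3 characters to the front (rotate right by 3), then take characters alternately from the front and the back (1st, last, 2nd, 2nd-last, ...).
Doing the same to "muniform": "ofrimnmu".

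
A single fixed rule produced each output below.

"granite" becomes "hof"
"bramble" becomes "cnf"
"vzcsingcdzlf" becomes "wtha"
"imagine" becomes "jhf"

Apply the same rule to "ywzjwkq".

Looking at the pairs, the operation is to shift every letter 1 place forward in the alphabet (wrapping around), then keep one character in every 3, starting at position 1 (positions 1st, 4th, 7th, ...).
Applying both steps to "ywzjwkq": "zxakxlr", then "zkr".

zkr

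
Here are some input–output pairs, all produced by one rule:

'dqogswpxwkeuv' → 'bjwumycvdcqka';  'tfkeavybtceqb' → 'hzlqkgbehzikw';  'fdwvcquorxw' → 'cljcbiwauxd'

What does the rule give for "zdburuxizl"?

rfjhaxadof

The pattern: move the last character to the front, then shift every letter 6 places forward in the alphabet (wrapping around).
For "zdburuxizl" the result is "rfjhaxadof".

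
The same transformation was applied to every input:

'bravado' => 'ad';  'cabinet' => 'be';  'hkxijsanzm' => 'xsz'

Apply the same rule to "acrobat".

The rule is to keep one character in every 3, starting at position 3 (positions 3rd, 6th, 9th, ...).
Doing the same to "acrobat": "ra".

ra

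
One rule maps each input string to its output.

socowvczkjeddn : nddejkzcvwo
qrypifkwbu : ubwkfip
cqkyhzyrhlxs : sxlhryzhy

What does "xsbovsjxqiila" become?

The transformation: delete the first 3 characters, then reverse the string.
"xsbovsjxqiila" → "ovsjxqiila" → "aliiqxjsvo".

aliiqxjsvo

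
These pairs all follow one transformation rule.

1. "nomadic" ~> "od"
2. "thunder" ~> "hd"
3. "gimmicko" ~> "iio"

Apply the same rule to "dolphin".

oh

What's happening: keep one character in every 3, starting at position 2 (positions 2nd, 5th, 8th, ...).
For "dolphin" the result is "oh".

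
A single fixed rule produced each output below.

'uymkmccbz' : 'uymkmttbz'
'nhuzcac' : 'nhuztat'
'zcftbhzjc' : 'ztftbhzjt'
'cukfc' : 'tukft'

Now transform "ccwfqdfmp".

Looking at the pairs, the operation is to replace every "c" with "t".
Applying that to "ccwfqdfmp" gives "ttwfqdfmp".

ttwfqdfmp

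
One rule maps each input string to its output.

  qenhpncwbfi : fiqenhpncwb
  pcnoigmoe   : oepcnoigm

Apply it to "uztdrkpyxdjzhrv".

Rule — move the last 2 characters to the front (rotate right by 2).
For "uztdrkpyxdjzhrv" the result is "rvuztdrkpyxdjzh".

rvuztdrkpyxdjzh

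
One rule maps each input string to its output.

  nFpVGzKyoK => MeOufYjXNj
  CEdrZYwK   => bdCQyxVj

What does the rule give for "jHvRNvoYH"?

IgUqmUNxg

The transformation: shift every letter 1 place backward in the alphabet (wrapping around), then flip the case of every letter.
"jHvRNvoYH" → "iGuQMunXG" → "IgUqmUNxg".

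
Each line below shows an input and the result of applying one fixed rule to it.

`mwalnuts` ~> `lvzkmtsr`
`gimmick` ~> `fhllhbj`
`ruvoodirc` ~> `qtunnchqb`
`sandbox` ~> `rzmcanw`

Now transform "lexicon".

In each case the input is transformed by: shift every letter 1 place backward in the alphabet (wrapping around).
So "lexicon" becomes "kdwhbnm".

kdwhbnm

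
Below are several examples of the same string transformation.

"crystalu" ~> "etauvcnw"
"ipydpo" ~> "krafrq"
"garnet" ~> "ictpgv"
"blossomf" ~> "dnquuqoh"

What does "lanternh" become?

ncpvgtpj

Looking at the pairs, the operation is to shift every letter 2 places forward in the alphabet (wrapping around).
"lanternh" → "ncpvgtpj".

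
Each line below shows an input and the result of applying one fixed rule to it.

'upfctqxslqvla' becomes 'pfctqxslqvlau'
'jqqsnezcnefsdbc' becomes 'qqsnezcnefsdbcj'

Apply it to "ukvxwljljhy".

kvxwljljhyu

In each case the input is transformed by: move the first character to the end.
Doing the same to "ukvxwljljhy": "kvxwljljhyu".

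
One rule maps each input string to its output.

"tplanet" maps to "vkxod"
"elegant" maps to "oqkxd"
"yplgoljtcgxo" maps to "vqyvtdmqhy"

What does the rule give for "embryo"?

lbiy

Looking at the pairs, the operation is to delete the first 2 characters, then shift every letter 10 places forward in the alphabet (wrapping around).
Working it through for "embryo": intermediate "bryo", final "lbiy".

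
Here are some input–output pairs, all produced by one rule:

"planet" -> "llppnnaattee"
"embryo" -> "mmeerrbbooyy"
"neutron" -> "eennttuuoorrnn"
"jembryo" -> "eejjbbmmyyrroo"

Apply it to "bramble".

rrbbmmaallbbee

Rule — swap each adjacent pair of characters (1↔2, 3↔4, ...), then double every character.
On "bramble" that produces "rrbbmmaallbbee".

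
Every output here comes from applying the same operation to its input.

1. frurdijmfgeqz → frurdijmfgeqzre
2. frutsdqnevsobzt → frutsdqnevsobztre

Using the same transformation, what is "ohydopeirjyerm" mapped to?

ohydopeirjyermre

Each output is the input with this applied: append "re".
Applying that to "ohydopeirjyerm" gives "ohydopeirjyermre".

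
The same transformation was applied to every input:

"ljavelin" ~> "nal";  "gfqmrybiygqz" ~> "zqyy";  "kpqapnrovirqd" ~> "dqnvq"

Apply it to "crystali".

Rule — move the last character to the front, then keep one character in every 3, starting at position 1 (positions 1st, 4th, 7th, ...).
Starting from "crystali": after the first operation, "icrystal"; after the second, "iya".

iya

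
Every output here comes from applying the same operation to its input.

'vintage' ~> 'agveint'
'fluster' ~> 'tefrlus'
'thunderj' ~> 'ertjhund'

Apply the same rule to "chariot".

Looking at the pairs, the operation is to swap the first and last characters, then move the last 3 characters to the front (rotate right by 3).
On "chariot": the first step gives "tharioc", and the second then gives "iocthar".

iocthar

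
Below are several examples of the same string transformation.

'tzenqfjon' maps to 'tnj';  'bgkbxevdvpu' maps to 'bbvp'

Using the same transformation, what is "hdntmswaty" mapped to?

htwy

The pattern: keep one character in every 3, starting at position 1 (positions 1st, 4th, 7th, ...).
"hdntmswaty" → "htwy".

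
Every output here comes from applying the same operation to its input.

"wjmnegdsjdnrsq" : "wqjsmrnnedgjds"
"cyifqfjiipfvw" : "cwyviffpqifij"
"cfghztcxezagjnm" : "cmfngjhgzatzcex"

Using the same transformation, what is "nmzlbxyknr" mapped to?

Each output is the input with this applied: take characters alternately from the front and the back (1st, last, 2nd, 2nd-last, ...).
"nmzlbxyknr" → "nrmnzklybx".

nrmnzklybx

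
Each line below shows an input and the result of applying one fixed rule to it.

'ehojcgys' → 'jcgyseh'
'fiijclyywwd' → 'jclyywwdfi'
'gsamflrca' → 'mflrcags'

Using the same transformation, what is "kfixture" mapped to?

Each output is the input with this applied: move the first 2 characters to the end (rotate left by 2), then delete the first character.
Applying both steps to "kfixture": "ixturekf", then "xturekf".

xturekf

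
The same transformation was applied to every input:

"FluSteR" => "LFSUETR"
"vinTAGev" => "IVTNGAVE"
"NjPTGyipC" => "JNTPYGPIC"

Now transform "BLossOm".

In each case the input is transformed by: swap each adjacent pair of characters (1↔2, 3↔4, ...), then convert every letter to uppercase.
"BLossOm" → "LBsoOsm" → "LBSOOSM".

LBSOOSM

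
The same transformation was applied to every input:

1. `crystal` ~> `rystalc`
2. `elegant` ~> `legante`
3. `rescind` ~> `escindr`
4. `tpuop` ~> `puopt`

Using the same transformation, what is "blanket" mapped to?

Each output is the input with this applied: move the first character to the end.
Applying that to "blanket" gives "lanketb".

lanketb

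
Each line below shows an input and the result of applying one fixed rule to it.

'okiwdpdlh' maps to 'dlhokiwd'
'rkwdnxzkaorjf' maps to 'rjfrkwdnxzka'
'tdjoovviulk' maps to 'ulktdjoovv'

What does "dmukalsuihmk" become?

hmkdmukalsu

The transformation: move the last 3 characters to the front (rotate right by 3), then delete the last character.
For "dmukalsuihmk", step one produces "hmkdmukalsui"; step two turns that into "hmkdmukalsu".
(Check on "tdjoovviulk": → "ulktdjoovvi" → "ulktdjoovv" ✓)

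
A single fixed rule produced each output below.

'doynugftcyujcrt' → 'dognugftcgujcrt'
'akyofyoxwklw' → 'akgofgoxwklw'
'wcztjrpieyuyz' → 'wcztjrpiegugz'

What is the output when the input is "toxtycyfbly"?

toxtgcgfblg

In each case the input is transformed by: replace every "y" with "g".
"toxtycyfbly" → "toxtgcgfblg".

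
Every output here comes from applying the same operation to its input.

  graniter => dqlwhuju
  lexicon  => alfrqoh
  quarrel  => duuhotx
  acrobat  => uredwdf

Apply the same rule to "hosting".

vwlqjkr

The pattern: move the first 2 characters to the end (rotate left by 2), then shift every letter 3 places forward in the alphabet (wrapping around).
"hosting" → "stingho" → "vwlqjkr".
(Check on "lexicon": → "xiconle" → "alfrqoh" ✓)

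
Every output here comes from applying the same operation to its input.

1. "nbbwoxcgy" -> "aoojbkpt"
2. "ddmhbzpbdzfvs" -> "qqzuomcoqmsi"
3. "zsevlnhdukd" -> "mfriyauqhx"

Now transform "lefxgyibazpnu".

The rule is to delete the last character, then shift every letter 13 places forward in the alphabet (wrapping around) — i.e. ROT13.
Applying both steps to "lefxgyibazpnu": "lefxgyibazpn", then "yrsktlvonmca".
(Check on "zsevlnhdukd": → "zsevlnhduk" → "mfriyauqhx" ✓)

yrsktlvonmca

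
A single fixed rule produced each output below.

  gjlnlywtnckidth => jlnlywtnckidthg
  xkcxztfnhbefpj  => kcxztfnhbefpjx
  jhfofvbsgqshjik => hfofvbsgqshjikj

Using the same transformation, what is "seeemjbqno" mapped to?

What's happening: move the first character to the end.
Doing the same to "seeemjbqno": "eeemjbqnos".

eeemjbqnos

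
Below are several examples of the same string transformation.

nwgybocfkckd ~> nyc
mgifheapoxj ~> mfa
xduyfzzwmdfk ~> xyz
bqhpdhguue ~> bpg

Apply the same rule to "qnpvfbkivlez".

qvk

In each case the input is transformed by: delete the last 3 characters, then keep one character in every 3, starting at position 1 (positions 1st, 4th, 7th, ...).
On "qnpvfbkivlez": the first step gives "qnpvfbkiv", and the second then gives "qvk".
(Check on "nwgybocfkckd": → "nwgybocfk" → "nyc" ✓)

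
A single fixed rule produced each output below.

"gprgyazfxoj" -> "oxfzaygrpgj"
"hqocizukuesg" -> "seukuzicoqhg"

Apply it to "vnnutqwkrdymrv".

rmydrkwqtunnvv

Rule — reverse the string, then move the first character to the end.
Working it through for "vnnutqwkrdymrv": intermediate "vrmydrkwqtunnv", final "rmydrkwqtunnvv".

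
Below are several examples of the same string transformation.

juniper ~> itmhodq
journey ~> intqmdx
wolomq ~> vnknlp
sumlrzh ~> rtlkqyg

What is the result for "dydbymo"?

Looking at the pairs, the operation is to shift every letter 1 place backward in the alphabet (wrapping around).
So "dydbymo" becomes "cxcaxln".

cxcaxln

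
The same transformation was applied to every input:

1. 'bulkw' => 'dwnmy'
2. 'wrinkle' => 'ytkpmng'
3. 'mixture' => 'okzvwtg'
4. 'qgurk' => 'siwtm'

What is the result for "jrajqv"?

ltclsx

What's happening: shift every letter 2 places forward in the alphabet (wrapping around).
"jrajqv" → "ltclsx".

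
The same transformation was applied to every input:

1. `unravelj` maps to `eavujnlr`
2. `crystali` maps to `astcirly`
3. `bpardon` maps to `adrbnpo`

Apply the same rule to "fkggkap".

The rule is to take characters alternately from the front and the back (1st, last, 2nd, 2nd-last, ...), then move the last 3 characters to the front (rotate right by 3).
Applying both steps to "fkggkap": "fpkagkg", then "gkgfpka".

gkgfpka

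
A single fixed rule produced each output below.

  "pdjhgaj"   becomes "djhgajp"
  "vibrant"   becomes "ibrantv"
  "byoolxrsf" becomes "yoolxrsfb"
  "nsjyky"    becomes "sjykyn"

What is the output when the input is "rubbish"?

Rule — move the first character to the end.
Doing the same to "rubbish": "ubbishr".

ubbishr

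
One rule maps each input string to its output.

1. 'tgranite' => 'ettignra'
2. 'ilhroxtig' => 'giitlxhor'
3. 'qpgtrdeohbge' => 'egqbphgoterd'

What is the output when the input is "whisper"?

rewphsi

What's happening: move the last character to the front, then take characters alternately from the front and the back (1st, last, 2nd, 2nd-last, ...).
"whisper" → "rwhispe" → "rewphsi".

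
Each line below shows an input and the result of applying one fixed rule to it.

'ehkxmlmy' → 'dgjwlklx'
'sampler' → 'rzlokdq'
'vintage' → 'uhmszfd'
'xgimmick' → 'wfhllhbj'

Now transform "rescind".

Rule — shift every letter 1 place backward in the alphabet (wrapping around).
For "rescind" the result is "qdrbhmc".

qdrbhmc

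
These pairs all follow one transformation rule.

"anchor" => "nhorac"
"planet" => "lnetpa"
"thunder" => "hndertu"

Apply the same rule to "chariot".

hriotca

In each case the input is transformed by: move the first 2 characters to the end (rotate left by 2), then swap the first and last characters.
"chariot" → "ariotch" → "hriotca".
(Check on "thunder": → "underth" → "hndertu" ✓)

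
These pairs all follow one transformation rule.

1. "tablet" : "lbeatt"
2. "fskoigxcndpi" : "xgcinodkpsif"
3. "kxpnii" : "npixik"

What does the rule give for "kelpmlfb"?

mpllfebk

Each output is the input with this applied: swap the front and back halves of the string, then take characters alternately from the front and the back (1st, last, 2nd, 2nd-last, ...).
For "kelpmlfb" the result is "mpllfebk".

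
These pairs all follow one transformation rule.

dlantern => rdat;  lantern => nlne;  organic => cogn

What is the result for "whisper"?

In each case the input is transformed by: keep every other character starting from the first (positions 1st, 3rd, 5th, ...), then move the last character to the front.
Starting from "whisper": after the first operation, "wipr"; after the second, "rwip".
(Check on "organic": → "ognc" → "cogn" ✓)

rwip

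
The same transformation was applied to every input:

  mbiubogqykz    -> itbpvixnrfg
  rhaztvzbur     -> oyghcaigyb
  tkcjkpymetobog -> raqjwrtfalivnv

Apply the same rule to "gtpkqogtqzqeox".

anrwvxangxlxev

Each output is the input with this applied: swap each adjacent pair of characters (1↔2, 3↔4, ...), then shift every letter 7 places forward in the alphabet (wrapping around).
Applying that to "gtpkqogtqzqeox" gives "anrwvxangxlxev".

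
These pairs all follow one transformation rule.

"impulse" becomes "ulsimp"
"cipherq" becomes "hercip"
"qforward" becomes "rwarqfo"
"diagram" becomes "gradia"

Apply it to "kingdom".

What's happening: delete the last character, then move the first 3 characters to the end (rotate left by 3).
For "kingdom", step one produces "kingdo"; step two turns that into "gdokin".

gdokin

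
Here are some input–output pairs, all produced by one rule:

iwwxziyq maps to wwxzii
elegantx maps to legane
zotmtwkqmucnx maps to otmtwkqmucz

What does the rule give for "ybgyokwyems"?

bgyokwyey

The transformation: delete the last 2 characters, then move the first character to the end.
Starting from "ybgyokwyems": after the first operation, "ybgyokwye"; after the second, "bgyokwyey".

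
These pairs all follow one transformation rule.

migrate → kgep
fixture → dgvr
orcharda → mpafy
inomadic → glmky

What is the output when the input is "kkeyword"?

iicwu

The rule is to delete the last 3 characters, then shift every letter 2 places backward in the alphabet (wrapping around).
On "kkeyword": the first step gives "kkeyw", and the second then gives "iicwu".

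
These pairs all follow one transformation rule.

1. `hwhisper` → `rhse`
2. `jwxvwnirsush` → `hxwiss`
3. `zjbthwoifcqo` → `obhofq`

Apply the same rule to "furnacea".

arae

Looking at the pairs, the operation is to swap the first and last characters, then keep every other character starting from the first (positions 1st, 3rd, 5th, ...).
Starting from "furnacea": after the first operation, "aurnacef"; after the second, "arae".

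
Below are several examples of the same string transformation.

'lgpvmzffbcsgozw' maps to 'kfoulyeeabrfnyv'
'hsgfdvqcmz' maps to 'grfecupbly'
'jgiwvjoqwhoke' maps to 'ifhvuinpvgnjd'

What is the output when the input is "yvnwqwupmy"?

Rule — shift every letter 1 place backward in the alphabet (wrapping around).
For "yvnwqwupmy" the result is "xumvpvtolx".

xumvpvtolx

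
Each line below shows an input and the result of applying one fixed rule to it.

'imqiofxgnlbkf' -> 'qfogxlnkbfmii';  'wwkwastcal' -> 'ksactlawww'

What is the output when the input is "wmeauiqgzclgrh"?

The pattern: swap each adjacent pair of characters (1↔2, 3↔4, ...), then move the first 3 characters to the end (rotate left by 3).
"wmeauiqgzclgrh" → "mwaeiugqczglhr" → "eiugqczglhrmwa".

eiugqczglhrmwa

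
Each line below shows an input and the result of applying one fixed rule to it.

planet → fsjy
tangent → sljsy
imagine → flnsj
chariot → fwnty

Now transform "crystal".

dxyfq

The rule is to delete the first 2 characters, then shift every letter 5 places forward in the alphabet (wrapping around).
Starting from "crystal": after the first operation, "ystal"; after the second, "dxyfq".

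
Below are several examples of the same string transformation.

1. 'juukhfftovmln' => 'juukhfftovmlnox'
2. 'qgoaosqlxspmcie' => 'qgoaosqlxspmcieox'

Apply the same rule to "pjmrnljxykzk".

Looking at the pairs, the operation is to append "ox".
For "pjmrnljxykzk" the result is "pjmrnljxykzkox".

pjmrnljxykzkox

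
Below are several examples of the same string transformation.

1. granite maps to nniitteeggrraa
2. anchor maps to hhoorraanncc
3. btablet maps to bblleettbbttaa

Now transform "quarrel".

rrrreellqquuaa

The pattern: move the first 3 characters to the end (rotate left by 3), then double every character.
Working it through for "quarrel": intermediate "rrelqua", final "rrrreellqquuaa".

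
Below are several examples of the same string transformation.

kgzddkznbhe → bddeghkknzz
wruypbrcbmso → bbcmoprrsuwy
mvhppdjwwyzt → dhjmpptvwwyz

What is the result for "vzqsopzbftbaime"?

abbefimopqstvzz

The rule is to sort the characters into alphabetical order.
For "vzqsopzbftbaime" the result is "abbefimopqstvzz".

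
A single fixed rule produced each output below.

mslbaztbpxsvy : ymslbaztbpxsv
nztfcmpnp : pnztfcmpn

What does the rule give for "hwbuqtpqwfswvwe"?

ehwbuqtpqwfswvw

In each case the input is transformed by: move the last character to the front.
Doing the same to "hwbuqtpqwfswvwe": "ehwbuqtpqwfswvw".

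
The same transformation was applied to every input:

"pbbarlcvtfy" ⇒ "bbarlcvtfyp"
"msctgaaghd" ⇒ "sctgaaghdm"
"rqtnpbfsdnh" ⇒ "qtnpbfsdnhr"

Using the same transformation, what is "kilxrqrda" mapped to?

ilxrqrdak

Rule — move the first character to the end.
So "kilxrqrda" becomes "ilxrqrdak".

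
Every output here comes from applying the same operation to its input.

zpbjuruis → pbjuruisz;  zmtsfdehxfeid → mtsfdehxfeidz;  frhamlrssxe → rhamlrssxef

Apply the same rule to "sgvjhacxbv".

gvjhacxbvs

What's happening: move the first character to the end.
"sgvjhacxbv" → "gvjhacxbvs".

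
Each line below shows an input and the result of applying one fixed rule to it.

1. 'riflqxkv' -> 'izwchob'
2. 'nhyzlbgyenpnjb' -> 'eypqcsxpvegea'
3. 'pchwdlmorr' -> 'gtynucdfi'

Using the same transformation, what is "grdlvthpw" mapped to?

Rule — delete the last character, then shift every letter 9 places backward in the alphabet (wrapping around).
For "grdlvthpw", step one produces "grdlvthp"; step two turns that into "xiucmkyg".

xiucmkyg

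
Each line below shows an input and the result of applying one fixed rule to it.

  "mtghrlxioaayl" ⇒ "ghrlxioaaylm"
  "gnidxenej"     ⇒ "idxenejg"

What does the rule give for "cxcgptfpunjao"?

cgptfpunjaoc

Looking at the pairs, the operation is to move the first 2 characters to the end (rotate left by 2), then delete the last character.
Applying both steps to "cxcgptfpunjao": "cgptfpunjaocx", then "cgptfpunjaoc".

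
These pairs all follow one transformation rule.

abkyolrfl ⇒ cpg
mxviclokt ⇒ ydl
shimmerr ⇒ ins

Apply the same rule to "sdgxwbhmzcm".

exnn

Each output is the input with this applied: shift every letter 1 place forward in the alphabet (wrapping around), then keep one character in every 3, starting at position 2 (positions 2nd, 5th, 8th, ...).
Starting from "sdgxwbhmzcm": after the first operation, "tehyxcinadn"; after the second, "exnn".
(Check on "abkyolrfl": → "bclzpmsgm" → "cpg" ✓)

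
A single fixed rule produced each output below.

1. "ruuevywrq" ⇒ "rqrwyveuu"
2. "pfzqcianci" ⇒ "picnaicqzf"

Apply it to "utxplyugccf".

Rule — reverse the string, then move the last character to the front.
Starting from "utxplyugccf": after the first operation, "fccguylpxtu"; after the second, "ufccguylpxt".

ufccguylpxt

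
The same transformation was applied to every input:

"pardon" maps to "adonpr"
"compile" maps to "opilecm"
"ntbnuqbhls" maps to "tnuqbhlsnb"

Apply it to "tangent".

agenttn

Rule — move the first 2 characters to the end (rotate left by 2), then swap the first and last characters.
For "tangent", step one produces "ngentta"; step two turns that into "agenttn".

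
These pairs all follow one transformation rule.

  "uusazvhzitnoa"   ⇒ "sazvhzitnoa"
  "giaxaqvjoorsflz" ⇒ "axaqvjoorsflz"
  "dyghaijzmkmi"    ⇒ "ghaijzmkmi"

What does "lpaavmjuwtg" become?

Each output is the input with this applied: delete the first 2 characters.
For "lpaavmjuwtg" the result is "aavmjuwtg".

aavmjuwtg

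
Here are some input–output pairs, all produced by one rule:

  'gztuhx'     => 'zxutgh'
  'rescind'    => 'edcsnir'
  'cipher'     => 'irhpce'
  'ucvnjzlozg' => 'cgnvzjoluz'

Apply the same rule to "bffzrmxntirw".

The rule is to swap the first and last characters, then swap each adjacent pair of characters (1↔2, 3↔4, ...).
"bffzrmxntirw" → "fwzfmrnxitbr".

fwzfmrnxitbr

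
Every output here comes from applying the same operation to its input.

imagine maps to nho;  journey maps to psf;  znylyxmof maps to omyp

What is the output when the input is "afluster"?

Rule — keep every other character starting from the second (positions 2nd, 4th, 6th, ...), then shift every letter 1 place forward in the alphabet (wrapping around).
On "afluster": the first step gives "futr", and the second then gives "gvus".

gvus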